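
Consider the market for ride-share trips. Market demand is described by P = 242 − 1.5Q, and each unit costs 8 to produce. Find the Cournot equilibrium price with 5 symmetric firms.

Cournot with 5 identical firms: the symmetric best-response condition is 242 − 9q = 8. Each firm produces q = 26, total output Q = 130, price P = 47.

P = 47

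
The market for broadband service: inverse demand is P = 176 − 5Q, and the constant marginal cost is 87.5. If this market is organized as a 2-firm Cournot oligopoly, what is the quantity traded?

Q = 11.8

With 2 symmetric Cournot firms, each firm's FOC gives 176 − 15q = 87.5, so q = 5.9, Q = 2·5.9 = 11.8, and P = 117.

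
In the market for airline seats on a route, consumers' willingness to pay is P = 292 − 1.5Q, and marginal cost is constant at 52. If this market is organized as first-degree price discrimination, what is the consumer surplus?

With perfect price discrimination, output is the efficient level Q = 160 (where demand meets MC), but every buyer pays their willingness to pay: CS = 0 and PS = total surplus.
CS = 0.

CS = 0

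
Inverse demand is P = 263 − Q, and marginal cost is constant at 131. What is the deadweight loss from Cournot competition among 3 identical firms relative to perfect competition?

Perfect competition: P = MC = 131, so 263 − Q = 131 and Q = 132.
With 3 symmetric Cournot firms, each firm's FOC gives 263 − 4q = 131, so q = 33, Q = 3·33 = 99, and P = 164.
DWL is the triangle between Q = 99 and Q = 132: ½·(132 − 99)·(164 − 131) = 544.5.

DWL = 544.5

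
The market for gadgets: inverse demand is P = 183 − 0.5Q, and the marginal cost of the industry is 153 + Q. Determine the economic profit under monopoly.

A monopolist chooses Q where MR = MC. MR = 183 − Q; setting this equal to 153 + Q gives Q = 15 and P = 175.5.
Profit = 175.5·15 − (153·15 + ½·1·15²) = 225.

Profit = 225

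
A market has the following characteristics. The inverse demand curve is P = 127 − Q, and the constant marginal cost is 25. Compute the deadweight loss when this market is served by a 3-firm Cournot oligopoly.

Competitive firms price at marginal cost: P = 25, giving Q = 102.
With 3 symmetric Cournot firms, each firm's FOC gives 127 − 4q = 25, so q = 25.5, Q = 3·25.5 = 76.5, and P = 50.5.
DWL is the triangle between Q = 76.5 and Q = 102: ½·(102 − 76.5)·(50.5 − 25) = 325.125.

DWL = 325.125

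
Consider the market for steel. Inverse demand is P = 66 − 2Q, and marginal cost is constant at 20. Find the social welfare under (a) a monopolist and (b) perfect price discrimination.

Monopoly: TS = 396.75; Perfect PD: TS = 529

Monopoly sets MR = MC: 66 − 4Q = 20 ⇒ Q = 11.5, P = 66 − 2·11.5 = 43.
CS = ½·(66 − 43)·11.5 = 132.25; PS = (43 − 20)·11.5 = 264.5; TS = 396.75.
With perfect price discrimination, output is the efficient level Q = 23 (where demand meets MC), but every buyer pays their willingness to pay: CS = 0 and PS = total surplus.
TS = 529 (equal to competitive TS).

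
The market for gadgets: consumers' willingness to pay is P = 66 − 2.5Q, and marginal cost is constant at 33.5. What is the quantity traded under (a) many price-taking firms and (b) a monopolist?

Competition: Q = 13; Monopoly: Q = 6.5

Under competition P = MC = 33.5, so Q = (66 − 33.5)/2.5 = 13.
A monopolist chooses Q where MR = MC. MR = 66 − 5Q; setting this equal to 33.5 gives Q = 6.5 and P = 49.75.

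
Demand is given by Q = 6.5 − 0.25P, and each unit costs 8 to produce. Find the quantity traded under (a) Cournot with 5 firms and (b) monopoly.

Cournot: Q = 3.75; Monopoly: Q = 2.25

Inverting demand: P = 26 − 4Q.
Cournot with 5 identical firms: the symmetric best-response condition is 26 − 24q = 8. Each firm produces q = 0.75, total output Q = 3.75, price P = 11.
Monopoly sets MR = MC: 26 − 8Q = 8 ⇒ Q = 2.25, P = 26 − 4·2.25 = 17.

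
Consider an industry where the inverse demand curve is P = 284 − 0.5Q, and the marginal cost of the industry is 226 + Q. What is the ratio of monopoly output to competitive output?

The monopolist equates marginal revenue to marginal cost: 284 − Q = 226 + Q, so Q = 29. From demand, P = 269.5.
Competitive equilibrium sets price equal to marginal cost: 284 − 0.5Q = 226 + Q, so Q = 116/3 and P = 794/3.
Ratio Q_m/Q_c = 29/(116/3) = 0.75.

Q_m/Q_c = 0.75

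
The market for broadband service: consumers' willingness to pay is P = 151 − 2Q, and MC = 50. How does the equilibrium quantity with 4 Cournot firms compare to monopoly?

With 4 symmetric Cournot firms, each firm's FOC gives 151 − 10q = 50, so q = 10.1, Q = 4·10.1 = 40.4, and P = 70.2.
Monopoly sets MR = MC: 151 − 4Q = 50 ⇒ Q = 25.25, P = 151 − 2·25.25 = 100.5.

Cournot: Q = 40.4; Monopoly: Q = 25.25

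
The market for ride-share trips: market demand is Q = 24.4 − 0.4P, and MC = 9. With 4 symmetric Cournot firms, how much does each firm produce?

Inverting demand: P = 61 − 2.5Q.
With 4 symmetric Cournot firms, each firm's FOC gives 61 − 12.5q = 9, so q = 4.16, Q = 4·4.16 = 16.64, and P = 19.4.

q_i = 4.16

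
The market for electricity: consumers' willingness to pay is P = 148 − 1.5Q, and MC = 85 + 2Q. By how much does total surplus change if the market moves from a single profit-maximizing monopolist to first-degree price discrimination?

TS rises by 51.03

A monopolist chooses Q where MR = MC. MR = 148 − 3Q; setting this equal to 85 + 2Q gives Q = 12.6 and P = 129.1.
CS = ½·(148 − 129.1)·12.6 = 119.07; PS = (129.1·12.6 − 85·12.6 − ½·2·12.6²) = 396.9; TS = 515.97.
With perfect price discrimination, output is the efficient level Q = 18 (where demand meets MC), but every buyer pays their willingness to pay: CS = 0 and PS = total surplus.
TS = 567 (equal to competitive TS).
Change in total surplus: 567 − 515.97 = 51.03.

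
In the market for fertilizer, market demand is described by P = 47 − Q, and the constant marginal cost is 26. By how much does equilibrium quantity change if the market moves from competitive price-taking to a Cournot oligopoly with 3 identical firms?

Q falls by 5.25

Perfect competition: P = MC = 26, so 47 − Q = 26 and Q = 21.
Cournot with 3 identical firms: the symmetric best-response condition is 47 − 4q = 26. Each firm produces q = 5.25, total output Q = 15.75, price P = 31.25.
Change in equilibrium quantity: 15.75 − 21 = −5.25.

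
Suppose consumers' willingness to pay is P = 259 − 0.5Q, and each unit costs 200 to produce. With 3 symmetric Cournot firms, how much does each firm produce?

q_i = 29.5

With 3 symmetric Cournot firms, each firm's FOC gives 259 − 2q = 200, so q = 29.5, Q = 3·29.5 = 88.5, and P = 214.75.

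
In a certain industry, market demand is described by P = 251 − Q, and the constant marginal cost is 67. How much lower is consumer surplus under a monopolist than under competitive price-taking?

Under competition P = MC = 67, so Q = (251 − 67)/1 = 184.
CS = ½·(251 − 67)·184 = 16928.
A monopolist chooses Q where MR = MC. MR = 251 − 2Q; setting this equal to 67 gives Q = 92 and P = 159.
CS = ½·(251 − 159)·92 = 4232.
Change in consumer surplus: 4232 − 16928 = −12696.

CS falls by 12696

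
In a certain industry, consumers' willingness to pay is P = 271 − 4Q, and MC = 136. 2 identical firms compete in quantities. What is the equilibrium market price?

P = 181

With 2 symmetric Cournot firms, each firm's FOC gives 271 − 12q = 136, so q = 11.25, Q = 2·11.25 = 22.5, and P = 181.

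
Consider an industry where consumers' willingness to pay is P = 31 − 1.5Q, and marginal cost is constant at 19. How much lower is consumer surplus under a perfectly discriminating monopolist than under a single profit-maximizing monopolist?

CS falls by 12

The monopolist equates marginal revenue to marginal cost: 31 − 3Q = 19, so Q = 4. From demand, P = 25.
CS = ½·(31 − 25)·4 = 12.
A perfectly discriminating monopolist sells every unit with P(Q) ≥ MC(Q), so output equals the competitive quantity Q = 8. Each buyer pays their reservation price, so CS = 0 and the firm captures all surplus.
CS = 0.
Change in consumer surplus: 0 − 12 = −12.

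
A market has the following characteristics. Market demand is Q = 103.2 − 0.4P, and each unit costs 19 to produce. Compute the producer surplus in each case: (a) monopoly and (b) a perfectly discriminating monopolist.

Inverting demand: P = 258 − 2.5Q.
A monopolist chooses Q where MR = MC. MR = 258 − 5Q; setting this equal to 19 gives Q = 47.8 and P = 138.5.
PS = (138.5 − 19)·47.8 = 5712.1.
With perfect price discrimination, output is the efficient level Q = 95.6 (where demand meets MC), but every buyer pays their willingness to pay: CS = 0 and PS = total surplus.
PS = ½·(258 − 19)·95.6 = 11424.2.

Monopoly: PS = 5712.1; Perfect PD: PS = 11424.2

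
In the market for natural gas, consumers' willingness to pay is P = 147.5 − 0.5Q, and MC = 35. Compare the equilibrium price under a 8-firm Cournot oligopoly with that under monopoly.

Cournot: P = 47.5; Monopoly: P = 91.25

In a 8-firm Cournot equilibrium, symmetry and the first-order condition give q = (147.5 − 35)/(4.5) = 25. So Q = 200 and P = 47.5.
The monopolist equates marginal revenue to marginal cost: 147.5 − Q = 35, so Q = 112.5. From demand, P = 91.25.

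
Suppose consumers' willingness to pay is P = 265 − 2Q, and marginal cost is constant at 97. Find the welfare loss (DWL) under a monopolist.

Perfect competition: P = MC = 97, so 265 − 2Q = 97 and Q = 84.
The monopolist equates marginal revenue to marginal cost: 265 − 4Q = 97, so Q = 42. From demand, P = 181.
DWL is the triangle between Q = 42 and Q = 84: ½·(84 − 42)·(181 − 97) = 1764.

DWL = 1764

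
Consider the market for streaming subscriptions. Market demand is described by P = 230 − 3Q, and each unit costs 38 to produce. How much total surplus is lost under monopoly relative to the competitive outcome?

Competitive firms price at marginal cost: P = 38, giving Q = 64.
The monopolist equates marginal revenue to marginal cost: 230 − 6Q = 38, so Q = 32. From demand, P = 134.
DWL is the triangle between Q = 32 and Q = 64: ½·(64 − 32)·(134 − 38) = 1536.

DWL = 1536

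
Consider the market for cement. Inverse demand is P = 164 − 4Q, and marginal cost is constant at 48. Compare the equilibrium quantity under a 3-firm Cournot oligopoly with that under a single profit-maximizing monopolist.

In a 3-firm Cournot equilibrium, symmetry and the first-order condition give q = (164 − 48)/(16) = 7.25. So Q = 21.75 and P = 77.
Monopoly sets MR = MC: 164 − 8Q = 48 ⇒ Q = 14.5, P = 164 − 4·14.5 = 106.

Cournot: Q = 21.75; Monopoly: Q = 14.5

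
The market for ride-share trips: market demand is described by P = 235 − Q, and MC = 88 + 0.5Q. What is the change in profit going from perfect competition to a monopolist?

π rises by 1920.8

Competitive equilibrium sets price equal to marginal cost: 235 − Q = 88 + 0.5Q, so Q = 98 and P = 137.
Profit = 137·98 − (88·98 + ½·0.5·98²) = 2401.
The monopolist equates marginal revenue to marginal cost: 235 − 2Q = 88 + 0.5Q, so Q = 58.8. From demand, P = 176.2.
Profit = 176.2·58.8 − (88·58.8 + ½·0.5·58.8²) = 4321.8.
Change in profit: 4321.8 − 2401 = 1920.8.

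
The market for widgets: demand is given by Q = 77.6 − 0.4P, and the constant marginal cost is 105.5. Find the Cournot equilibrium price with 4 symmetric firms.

Inverting demand: P = 194 − 2.5Q.
Cournot with 4 identical firms: the symmetric best-response condition is 194 − 12.5q = 105.5. Each firm produces q = 7.08, total output Q = 28.32, price P = 123.2.

P = 123.2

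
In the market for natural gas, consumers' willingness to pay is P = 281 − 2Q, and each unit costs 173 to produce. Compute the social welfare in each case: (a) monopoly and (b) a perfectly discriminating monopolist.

The monopolist equates marginal revenue to marginal cost: 281 − 4Q = 173, so Q = 27. From demand, P = 227.
CS = ½·(281 − 227)·27 = 729; PS = (227 − 173)·27 = 1458; TS = 2187.
Under first-degree price discrimination the firm charges each unit its demand price and produces up to where P = MC, i.e. Q = 54. Consumer surplus is zero; producer surplus equals total surplus.
TS = 2916 (equal to competitive TS).

Monopoly: TS = 2187; Perfect PD: TS = 2916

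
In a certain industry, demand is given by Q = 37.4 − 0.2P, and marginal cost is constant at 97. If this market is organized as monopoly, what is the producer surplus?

Inverting demand: P = 187 − 5Q.
A monopolist chooses Q where MR = MC. MR = 187 − 10Q; setting this equal to 97 gives Q = 9 and P = 142.
PS = (142 − 97)·9 = 405.

PS = 405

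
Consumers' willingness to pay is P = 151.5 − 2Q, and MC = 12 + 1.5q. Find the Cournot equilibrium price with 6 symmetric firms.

In a 6-firm Cournot equilibrium, symmetry and the first-order condition give q = (151.5 − 12)/(15.5) = 9. So Q = 54 and P = 43.5.

P = 43.5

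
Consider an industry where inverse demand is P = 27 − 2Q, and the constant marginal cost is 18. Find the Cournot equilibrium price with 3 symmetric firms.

With 3 symmetric Cournot firms, each firm's FOC gives 27 − 8q = 18, so q = 1.125, Q = 3·1.125 = 3.375, and P = 20.25.

P = 20.25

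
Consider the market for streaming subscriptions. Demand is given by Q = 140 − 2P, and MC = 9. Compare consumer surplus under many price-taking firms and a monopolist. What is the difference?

Consumer surplus falls by 2790.75

Inverting demand: P = 70 − 0.5Q.
Perfect competition: P = MC = 9, so 70 − 0.5Q = 9 and Q = 122.
CS = ½·(70 − 9)·122 = 3721.
The monopolist equates marginal revenue to marginal cost: 70 − Q = 9, so Q = 61. From demand, P = 39.5.
CS = ½·(70 − 39.5)·61 = 930.25.
Change in consumer surplus: 930.25 − 3721 = −2790.75.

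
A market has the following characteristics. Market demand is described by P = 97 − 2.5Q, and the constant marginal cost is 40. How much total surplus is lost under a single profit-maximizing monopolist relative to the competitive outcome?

Under competition P = MC = 40, so Q = (97 − 40)/2.5 = 22.8.
The monopolist equates marginal revenue to marginal cost: 97 − 5Q = 40, so Q = 11.4. From demand, P = 68.5.
DWL is the triangle between Q = 11.4 and Q = 22.8: ½·(22.8 − 11.4)·(68.5 − 40) = 162.45.

DWL = 162.45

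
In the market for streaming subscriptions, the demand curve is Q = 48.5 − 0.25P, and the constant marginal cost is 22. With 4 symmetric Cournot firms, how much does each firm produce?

q_i = 8.6

Inverting demand: P = 194 − 4Q.
With 4 symmetric Cournot firms, each firm's FOC gives 194 − 20q = 22, so q = 8.6, Q = 4·8.6 = 34.4, and P = 56.4.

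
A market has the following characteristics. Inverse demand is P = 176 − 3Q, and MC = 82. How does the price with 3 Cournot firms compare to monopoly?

Cournot: P = 105.5; Monopoly: P = 129

In a 3-firm Cournot equilibrium, symmetry and the first-order condition give q = (176 − 82)/(12) = 47/6. So Q = 23.5 and P = 105.5.
A monopolist chooses Q where MR = MC. MR = 176 − 6Q; setting this equal to 82 gives Q = 47/3 and P = 129.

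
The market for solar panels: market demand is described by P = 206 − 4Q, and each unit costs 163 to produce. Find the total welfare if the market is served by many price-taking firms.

TS = 231.125

Perfect competition: P = MC = 163, so 206 − 4Q = 163 and Q = 10.75.
CS = ½·(206 − 163)·10.75 = 231.125; PS = (163 − 163)·10.75 = 0; TS = 231.125.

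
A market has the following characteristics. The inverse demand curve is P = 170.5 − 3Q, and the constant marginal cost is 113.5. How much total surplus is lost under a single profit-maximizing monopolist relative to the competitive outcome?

DWL = 135.375

Perfect competition: P = MC = 113.5, so 170.5 − 3Q = 113.5 and Q = 19.
The monopolist equates marginal revenue to marginal cost: 170.5 − 6Q = 113.5, so Q = 9.5. From demand, P = 142.
DWL is the triangle between Q = 9.5 and Q = 19: ½·(19 − 9.5)·(142 − 113.5) = 135.375.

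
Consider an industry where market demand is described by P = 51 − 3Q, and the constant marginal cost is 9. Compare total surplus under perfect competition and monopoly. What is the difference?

Total surplus falls by 73.5

Perfect competition: P = MC = 9, so 51 − 3Q = 9 and Q = 14.
CS = ½·(51 − 9)·14 = 294; PS = (9 − 9)·14 = 0; TS = 294.
Monopoly sets MR = MC: 51 − 6Q = 9 ⇒ Q = 7, P = 51 − 3·7 = 30.
CS = ½·(51 − 30)·7 = 73.5; PS = (30 − 9)·7 = 147; TS = 220.5.
Change in total surplus: 220.5 − 294 = −73.5.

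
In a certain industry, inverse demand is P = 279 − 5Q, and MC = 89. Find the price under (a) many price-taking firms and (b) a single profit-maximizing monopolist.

Under competition P = MC = 89, so Q = (279 − 89)/5 = 38.
The monopolist equates marginal revenue to marginal cost: 279 − 10Q = 89, so Q = 19. From demand, P = 184.

Competition: P = 89; Monopoly: P = 184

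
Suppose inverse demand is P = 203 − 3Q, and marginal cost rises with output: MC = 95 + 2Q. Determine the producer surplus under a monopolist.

PS = 729

The monopolist equates marginal revenue to marginal cost: 203 − 6Q = 95 + 2Q, so Q = 13.5. From demand, P = 162.5.
PS = P·Q − VC(Q) = 162.5·13.5 − (95·13.5 + ½·2·13.5²) = 729.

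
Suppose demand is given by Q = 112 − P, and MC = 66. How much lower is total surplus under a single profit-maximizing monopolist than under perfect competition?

TS falls by 264.5

Inverting demand: P = 112 − Q.
Under competition P = MC = 66, so Q = (112 − 66)/1 = 46.
CS = ½·(112 − 66)·46 = 1058; PS = (66 − 66)·46 = 0; TS = 1058.
The monopolist equates marginal revenue to marginal cost: 112 − 2Q = 66, so Q = 23. From demand, P = 89.
CS = ½·(112 − 89)·23 = 264.5; PS = (89 − 66)·23 = 529; TS = 793.5.
Change in total surplus: 793.5 − 1058 = −264.5.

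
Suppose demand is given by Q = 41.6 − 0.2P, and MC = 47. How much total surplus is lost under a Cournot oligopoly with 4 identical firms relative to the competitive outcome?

Inverting demand: P = 208 − 5Q.
Competitive firms price at marginal cost: P = 47, giving Q = 32.2.
Cournot with 4 identical firms: the symmetric best-response condition is 208 − 25q = 47. Each firm produces q = 6.44, total output Q = 25.76, price P = 79.2.
DWL is the triangle between Q = 25.76 and Q = 32.2: ½·(32.2 − 25.76)·(79.2 − 47) = 103.684.

DWL = 103.684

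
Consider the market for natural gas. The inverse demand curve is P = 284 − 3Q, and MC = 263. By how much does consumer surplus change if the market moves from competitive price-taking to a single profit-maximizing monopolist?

CS falls by 55.125

Perfect competition: P = MC = 263, so 284 − 3Q = 263 and Q = 7.
CS = ½·(284 − 263)·7 = 73.5.
The monopolist equates marginal revenue to marginal cost: 284 − 6Q = 263, so Q = 3.5. From demand, P = 273.5.
CS = ½·(284 − 273.5)·3.5 = 18.375.
Change in consumer surplus: 18.375 − 73.5 = −55.125.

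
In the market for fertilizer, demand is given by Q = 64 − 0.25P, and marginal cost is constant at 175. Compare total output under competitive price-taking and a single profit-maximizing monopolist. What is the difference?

Inverting demand: P = 256 − 4Q.
Under competition P = MC = 175, so Q = (256 − 175)/4 = 20.25.
A monopolist chooses Q where MR = MC. MR = 256 − 8Q; setting this equal to 175 gives Q = 10.125 and P = 215.5.
Change in total output: 10.125 − 20.25 = −10.125.

Q falls by 10.125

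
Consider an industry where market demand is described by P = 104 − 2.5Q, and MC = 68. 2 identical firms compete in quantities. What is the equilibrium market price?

In a 2-firm Cournot equilibrium, symmetry and the first-order condition give q = (104 − 68)/(7.5) = 4.8. So Q = 9.6 and P = 80.

P = 80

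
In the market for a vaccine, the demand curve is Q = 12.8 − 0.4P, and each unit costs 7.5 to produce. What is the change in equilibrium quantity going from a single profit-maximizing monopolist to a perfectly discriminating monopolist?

Q rises by 4.9

Inverting demand: P = 32 − 2.5Q.
A monopolist chooses Q where MR = MC. MR = 32 − 5Q; setting this equal to 7.5 gives Q = 4.9 and P = 19.75.
Under first-degree price discrimination the firm charges each unit its demand price and produces up to where P = MC, i.e. Q = 9.8. Consumer surplus is zero; producer surplus equals total surplus.
Change in equilibrium quantity: 9.8 − 4.9 = 4.9.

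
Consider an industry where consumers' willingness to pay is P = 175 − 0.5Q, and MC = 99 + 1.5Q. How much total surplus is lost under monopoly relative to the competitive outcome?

DWL = 57.76

Under competition P = MC: 175 − 0.5Q = 99 + 1.5Q ⇒ Q = 38, P = 156.
The monopolist equates marginal revenue to marginal cost: 175 − Q = 99 + 1.5Q, so Q = 30.4. From demand, P = 159.8.
CS = ½·(175 − 156)·38 = 361; PS = (156·38 − 99·38 − ½·1.5·38²) = 1083; TS = 1444.
CS = ½·(175 − 159.8)·30.4 = 231.04; PS = (159.8·30.4 − 99·30.4 − ½·1.5·30.4²) = 1155.2; TS = 1386.24.
DWL = 1444 − 1386.24 = 57.76.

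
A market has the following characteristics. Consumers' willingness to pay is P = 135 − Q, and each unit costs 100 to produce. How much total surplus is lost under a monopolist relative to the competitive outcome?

DWL = 153.125

Under competition P = MC = 100, so Q = (135 − 100)/1 = 35.
A monopolist chooses Q where MR = MC. MR = 135 − 2Q; setting this equal to 100 gives Q = 17.5 and P = 117.5.
DWL is the triangle between Q = 17.5 and Q = 35: ½·(35 − 17.5)·(117.5 − 100) = 153.125.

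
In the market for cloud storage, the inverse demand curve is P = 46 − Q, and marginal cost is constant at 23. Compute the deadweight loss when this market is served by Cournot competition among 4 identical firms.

Under competition P = MC = 23, so Q = (46 − 23)/1 = 23.
In a 4-firm Cournot equilibrium, symmetry and the first-order condition give q = (46 − 23)/(5) = 4.6. So Q = 18.4 and P = 27.6.
DWL is the triangle between Q = 18.4 and Q = 23: ½·(23 − 18.4)·(27.6 − 23) = 10.58.

DWL = 10.58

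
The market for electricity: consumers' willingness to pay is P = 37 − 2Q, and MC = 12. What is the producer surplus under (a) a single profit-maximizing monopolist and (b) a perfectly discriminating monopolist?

Monopoly: PS = 78.125; Perfect PD: PS = 156.25

A monopolist chooses Q where MR = MC. MR = 37 − 4Q; setting this equal to 12 gives Q = 6.25 and P = 24.5.
PS = (24.5 − 12)·6.25 = 78.125.
A perfectly discriminating monopolist sells every unit with P(Q) ≥ MC(Q), so output equals the competitive quantity Q = 12.5. Each buyer pays their reservation price, so CS = 0 and the firm captures all surplus.
PS = ½·(37 − 12)·12.5 = 156.25.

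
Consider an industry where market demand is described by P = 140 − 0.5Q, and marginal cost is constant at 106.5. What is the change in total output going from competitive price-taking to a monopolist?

Total output falls by 33.5

Competitive firms price at marginal cost: P = 106.5, giving Q = 67.
A monopolist chooses Q where MR = MC. MR = 140 − Q; setting this equal to 106.5 gives Q = 33.5 and P = 123.25.
Change in total output: 33.5 − 67 = −33.5.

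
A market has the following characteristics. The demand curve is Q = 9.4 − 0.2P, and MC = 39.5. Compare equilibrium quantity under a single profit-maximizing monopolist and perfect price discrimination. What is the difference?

Inverting demand: P = 47 − 5Q.
A monopolist chooses Q where MR = MC. MR = 47 − 10Q; setting this equal to 39.5 gives Q = 0.75 and P = 43.25.
With perfect price discrimination, output is the efficient level Q = 1.5 (where demand meets MC), but every buyer pays their willingness to pay: CS = 0 and PS = total surplus.
Change in equilibrium quantity: 1.5 − 0.75 = 0.75.

Equilibrium quantity rises by 0.75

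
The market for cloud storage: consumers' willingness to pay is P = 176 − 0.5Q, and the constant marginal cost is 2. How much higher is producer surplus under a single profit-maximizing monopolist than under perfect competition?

Producer surplus rises by 15138

Under competition P = MC = 2, so Q = (176 − 2)/0.5 = 348.
PS = (2 − 2)·348 = 0.
A monopolist chooses Q where MR = MC. MR = 176 − Q; setting this equal to 2 gives Q = 174 and P = 89.
PS = (89 − 2)·174 = 15138.
Change in producer surplus: 15138 − 0 = 15138.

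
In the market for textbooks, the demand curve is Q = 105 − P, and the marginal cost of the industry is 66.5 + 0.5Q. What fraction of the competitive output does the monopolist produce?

Q_m/Q_c = 0.6

Inverting demand: P = 105 − Q.
Monopoly sets MR = MC: 105 − 2Q = 66.5 + 0.5Q ⇒ Q = 15.4, P = 105 − 15.4 = 89.6.
Under competition P = MC: 105 − Q = 66.5 + 0.5Q ⇒ Q = 77/3, P = 238/3.
Ratio Q_m/Q_c = 15.4/(77/3) = 0.6.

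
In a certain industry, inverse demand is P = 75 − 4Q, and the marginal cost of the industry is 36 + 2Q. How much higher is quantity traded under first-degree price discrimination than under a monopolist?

Quantity traded rises by 2.6

A monopolist chooses Q where MR = MC. MR = 75 − 8Q; setting this equal to 36 + 2Q gives Q = 3.9 and P = 59.4.
A perfectly discriminating monopolist sells every unit with P(Q) ≥ MC(Q), so output equals the competitive quantity Q = 6.5. Each buyer pays their reservation price, so CS = 0 and the firm captures all surplus.
Change in quantity traded: 6.5 − 3.9 = 2.6.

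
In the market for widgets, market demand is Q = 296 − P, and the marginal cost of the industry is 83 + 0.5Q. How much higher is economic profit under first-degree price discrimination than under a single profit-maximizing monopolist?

π rises by 6049.2

Inverting demand: P = 296 − Q.
Monopoly sets MR = MC: 296 − 2Q = 83 + 0.5Q ⇒ Q = 85.2, P = 296 − 85.2 = 210.8.
Profit = 210.8·85.2 − (83·85.2 + ½·0.5·85.2²) = 9073.8.
A perfectly discriminating monopolist sells every unit with P(Q) ≥ MC(Q), so output equals the competitive quantity Q = 142. Each buyer pays their reservation price, so CS = 0 and the firm captures all surplus.
PS equals the full surplus area, 15123. Profit = 15123 = 15123.
Change in economic profit: 15123 − 9073.8 = 6049.2.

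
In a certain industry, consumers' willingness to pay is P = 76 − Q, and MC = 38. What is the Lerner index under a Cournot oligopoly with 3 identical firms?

Cournot with 3 identical firms: the symmetric best-response condition is 76 − 4q = 38. Each firm produces q = 9.5, total output Q = 28.5, price P = 47.5.
Lerner index = (P − MC)/P = (47.5 − 38)/47.5 = 0.2.

Lerner index = 0.2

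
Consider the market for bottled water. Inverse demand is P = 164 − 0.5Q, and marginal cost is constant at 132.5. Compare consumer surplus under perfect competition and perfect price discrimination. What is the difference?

Consumer surplus falls by 992.25

Perfect competition: P = MC = 132.5, so 164 − 0.5Q = 132.5 and Q = 63.
CS = ½·(164 − 132.5)·63 = 992.25.
A perfectly discriminating monopolist sells every unit with P(Q) ≥ MC(Q), so output equals the competitive quantity Q = 63. Each buyer pays their reservation price, so CS = 0 and the firm captures all surplus.
CS = 0.
Change in consumer surplus: 0 − 992.25 = −992.25.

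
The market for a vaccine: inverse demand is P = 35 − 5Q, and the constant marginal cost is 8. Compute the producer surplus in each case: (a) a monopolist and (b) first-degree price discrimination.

Monopoly: PS = 36.45; Perfect PD: PS = 72.9

A monopolist chooses Q where MR = MC. MR = 35 − 10Q; setting this equal to 8 gives Q = 2.7 and P = 21.5.
PS = (21.5 − 8)·2.7 = 36.45.
With perfect price discrimination, output is the efficient level Q = 5.4 (where demand meets MC), but every buyer pays their willingness to pay: CS = 0 and PS = total surplus.
PS = ½·(35 − 8)·5.4 = 72.9.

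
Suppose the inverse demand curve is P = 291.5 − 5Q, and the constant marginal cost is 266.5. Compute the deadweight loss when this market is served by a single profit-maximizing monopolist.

DWL = 15.625

Perfect competition: P = MC = 266.5, so 291.5 − 5Q = 266.5 and Q = 5.
The monopolist equates marginal revenue to marginal cost: 291.5 − 10Q = 266.5, so Q = 2.5. From demand, P = 279.
DWL is the triangle between Q = 2.5 and Q = 5: ½·(5 − 2.5)·(279 − 266.5) = 15.625.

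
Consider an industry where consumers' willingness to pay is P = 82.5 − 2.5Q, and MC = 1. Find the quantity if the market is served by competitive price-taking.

Under competition P = MC = 1, so Q = (82.5 − 1)/2.5 = 32.6.

Q = 32.6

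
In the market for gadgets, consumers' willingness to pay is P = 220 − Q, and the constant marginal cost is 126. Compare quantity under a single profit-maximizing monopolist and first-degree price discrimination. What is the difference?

Quantity rises by 47

A monopolist chooses Q where MR = MC. MR = 220 − 2Q; setting this equal to 126 gives Q = 47 and P = 173.
With perfect price discrimination, output is the efficient level Q = 94 (where demand meets MC), but every buyer pays their willingness to pay: CS = 0 and PS = total surplus.
Change in quantity: 94 − 47 = 47.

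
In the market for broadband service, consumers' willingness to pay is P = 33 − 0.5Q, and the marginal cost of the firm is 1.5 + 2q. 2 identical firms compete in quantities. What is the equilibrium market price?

In a 2-firm Cournot equilibrium, symmetry and the first-order condition give q = (33 − 1.5)/(3.5) = 9. So Q = 18 and P = 24.

P = 24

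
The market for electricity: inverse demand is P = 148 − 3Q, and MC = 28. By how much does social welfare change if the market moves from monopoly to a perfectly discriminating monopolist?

Monopoly sets MR = MC: 148 − 6Q = 28 ⇒ Q = 20, P = 148 − 3·20 = 88.
CS = ½·(148 − 88)·20 = 600; PS = (88 − 28)·20 = 1200; TS = 1800.
Under first-degree price discrimination the firm charges each unit its demand price and produces up to where P = MC, i.e. Q = 40. Consumer surplus is zero; producer surplus equals total surplus.
TS = 2400 (equal to competitive TS).
Change in social welfare: 2400 − 1800 = 600.

Social welfare rises by 600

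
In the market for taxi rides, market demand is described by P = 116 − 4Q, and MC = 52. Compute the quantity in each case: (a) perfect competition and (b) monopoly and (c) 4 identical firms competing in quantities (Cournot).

Competition: Q = 16; Monopoly: Q = 8; Cournot: Q = 12.8

Perfect competition: P = MC = 52, so 116 − 4Q = 52 and Q = 16.
Monopoly sets MR = MC: 116 − 8Q = 52 ⇒ Q = 8, P = 116 − 4·8 = 84.
Cournot with 4 identical firms: the symmetric best-response condition is 116 − 20q = 52. Each firm produces q = 3.2, total output Q = 12.8, price P = 64.8.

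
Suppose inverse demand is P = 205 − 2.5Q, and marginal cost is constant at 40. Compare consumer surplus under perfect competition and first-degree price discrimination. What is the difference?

Consumer surplus falls by 5445

Under competition P = MC = 40, so Q = (205 − 40)/2.5 = 66.
CS = ½·(205 − 40)·66 = 5445.
Under first-degree price discrimination the firm charges each unit its demand price and produces up to where P = MC, i.e. Q = 66. Consumer surplus is zero; producer surplus equals total surplus.
CS = 0.
Change in consumer surplus: 0 − 5445 = −5445.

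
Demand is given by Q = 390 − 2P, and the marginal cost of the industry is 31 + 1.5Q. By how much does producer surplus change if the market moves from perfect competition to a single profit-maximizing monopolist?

Inverting demand: P = 195 − 0.5Q.
Competitive equilibrium sets price equal to marginal cost: 195 − 0.5Q = 31 + 1.5Q, so Q = 82 and P = 154.
PS = P·Q − VC(Q) = 154·82 − (31·82 + ½·1.5·82²) = 5043.
Monopoly sets MR = MC: 195 − Q = 31 + 1.5Q ⇒ Q = 65.6, P = 195 − 0.5·65.6 = 162.2.
PS = P·Q − VC(Q) = 162.2·65.6 − (31·65.6 + ½·1.5·65.6²) = 5379.2.
Change in producer surplus: 5379.2 − 5043 = 336.2.

PS rises by 336.2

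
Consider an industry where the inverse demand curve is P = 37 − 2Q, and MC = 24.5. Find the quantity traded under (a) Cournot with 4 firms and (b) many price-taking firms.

In a 4-firm Cournot equilibrium, symmetry and the first-order condition give q = (37 − 24.5)/(10) = 1.25. So Q = 5 and P = 27.
Perfect competition: P = MC = 24.5, so 37 − 2Q = 24.5 and Q = 6.25.

Cournot: Q = 5; Competition: Q = 6.25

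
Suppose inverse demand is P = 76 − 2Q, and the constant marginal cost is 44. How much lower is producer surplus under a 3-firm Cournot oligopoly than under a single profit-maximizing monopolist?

A monopolist chooses Q where MR = MC. MR = 76 − 4Q; setting this equal to 44 gives Q = 8 and P = 60.
PS = (60 − 44)·8 = 128.
In a 3-firm Cournot equilibrium, symmetry and the first-order condition give q = (76 − 44)/(8) = 4. So Q = 12 and P = 52.
PS = (52 − 44)·12 = 96.
Change in producer surplus: 96 − 128 = −32.

PS falls by 32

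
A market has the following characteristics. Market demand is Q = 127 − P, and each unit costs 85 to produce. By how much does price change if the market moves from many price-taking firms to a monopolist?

Inverting demand: P = 127 − Q.
Competitive firms price at marginal cost: P = 85, giving Q = 42.
A monopolist chooses Q where MR = MC. MR = 127 − 2Q; setting this equal to 85 gives Q = 21 and P = 106.
Change in price: 106 − 85 = 21.

Price rises by 21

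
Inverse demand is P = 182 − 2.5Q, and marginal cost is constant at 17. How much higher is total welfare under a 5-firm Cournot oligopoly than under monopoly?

Total welfare rises by 1210

The monopolist equates marginal revenue to marginal cost: 182 − 5Q = 17, so Q = 33. From demand, P = 99.5.
CS = ½·(182 − 99.5)·33 = 1361.25; PS = (99.5 − 17)·33 = 2722.5; TS = 4083.75.
In a 5-firm Cournot equilibrium, symmetry and the first-order condition give q = (182 − 17)/(15) = 11. So Q = 55 and P = 44.5.
CS = ½·(182 − 44.5)·55 = 3781.25; PS = (44.5 − 17)·55 = 1512.5; TS = 5293.75.
Change in total welfare: 5293.75 − 4083.75 = 1210.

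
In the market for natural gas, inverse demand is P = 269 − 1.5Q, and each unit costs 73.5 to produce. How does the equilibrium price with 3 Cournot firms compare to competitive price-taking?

In a 3-firm Cournot equilibrium, symmetry and the first-order condition give q = (269 − 73.5)/(6) = 391/12. So Q = 97.75 and P = 122.375.
Perfect competition: P = MC = 73.5, so 269 − 1.5Q = 73.5 and Q = 391/3.

Cournot: P = 122.375; Competition: P = 73.5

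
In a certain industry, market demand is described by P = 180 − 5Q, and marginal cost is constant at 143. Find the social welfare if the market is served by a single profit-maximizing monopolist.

TS = 102.675

A monopolist chooses Q where MR = MC. MR = 180 − 10Q; setting this equal to 143 gives Q = 3.7 and P = 161.5.
CS = ½·(180 − 161.5)·3.7 = 34.225; PS = (161.5 − 143)·3.7 = 68.45; TS = 102.675.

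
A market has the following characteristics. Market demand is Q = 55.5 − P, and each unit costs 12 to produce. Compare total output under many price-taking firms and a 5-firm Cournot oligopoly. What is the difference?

Inverting demand: P = 55.5 − Q.
Competitive firms price at marginal cost: P = 12, giving Q = 43.5.
In a 5-firm Cournot equilibrium, symmetry and the first-order condition give q = (55.5 − 12)/(6) = 7.25. So Q = 36.25 and P = 19.25.
Change in total output: 36.25 − 43.5 = −7.25.

Total output falls by 7.25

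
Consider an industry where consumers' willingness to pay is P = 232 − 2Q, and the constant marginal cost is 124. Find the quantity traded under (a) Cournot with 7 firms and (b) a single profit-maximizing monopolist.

Cournot: Q = 47.25; Monopoly: Q = 27

With 7 symmetric Cournot firms, each firm's FOC gives 232 − 16q = 124, so q = 6.75, Q = 7·6.75 = 47.25, and P = 137.5.
Monopoly sets MR = MC: 232 − 4Q = 124 ⇒ Q = 27, P = 232 − 2·27 = 178.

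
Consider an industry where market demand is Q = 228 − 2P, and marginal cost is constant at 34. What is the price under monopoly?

P = 74

Inverting demand: P = 114 − 0.5Q.
Monopoly sets MR = MC: 114 − Q = 34 ⇒ Q = 80, P = 114 − 0.5·80 = 74.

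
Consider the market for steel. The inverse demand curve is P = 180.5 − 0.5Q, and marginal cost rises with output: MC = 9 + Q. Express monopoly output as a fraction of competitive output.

Q_m/Q_c = 0.75

The monopolist equates marginal revenue to marginal cost: 180.5 − Q = 9 + Q, so Q = 85.75. From demand, P = 137.625.
Competitive equilibrium sets price equal to marginal cost: 180.5 − 0.5Q = 9 + Q, so Q = 343/3 and P = 370/3.
Ratio Q_m/Q_c = 85.75/(343/3) = 0.75.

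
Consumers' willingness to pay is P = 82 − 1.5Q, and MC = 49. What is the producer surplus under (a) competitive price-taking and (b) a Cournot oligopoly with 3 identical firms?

Competition: PS = 0; Cournot: PS = 136.125

Perfect competition: P = MC = 49, so 82 − 1.5Q = 49 and Q = 22.
PS = (49 − 49)·22 = 0.
Cournot with 3 identical firms: the symmetric best-response condition is 82 − 6q = 49. Each firm produces q = 5.5, total output Q = 16.5, price P = 57.25.
PS = (57.25 − 49)·16.5 = 136.125.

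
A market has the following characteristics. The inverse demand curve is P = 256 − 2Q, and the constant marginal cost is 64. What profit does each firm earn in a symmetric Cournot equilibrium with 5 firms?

With 5 symmetric Cournot firms, each firm's FOC gives 256 − 12q = 64, so q = 16, Q = 5·16 = 80, and P = 96.
Each firm's profit = (96 − 64)·16 = 512.

π_i = 512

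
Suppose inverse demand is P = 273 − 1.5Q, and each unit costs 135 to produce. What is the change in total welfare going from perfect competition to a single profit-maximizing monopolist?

Total welfare falls by 1587

Competitive firms price at marginal cost: P = 135, giving Q = 92.
CS = ½·(273 − 135)·92 = 6348; PS = (135 − 135)·92 = 0; TS = 6348.
A monopolist chooses Q where MR = MC. MR = 273 − 3Q; setting this equal to 135 gives Q = 46 and P = 204.
CS = ½·(273 − 204)·46 = 1587; PS = (204 − 135)·46 = 3174; TS = 4761.
Change in total welfare: 4761 − 6348 = −1587.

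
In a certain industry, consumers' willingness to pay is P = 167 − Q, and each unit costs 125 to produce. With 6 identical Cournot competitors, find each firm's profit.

π_i = 36

Cournot with 6 identical firms: the symmetric best-response condition is 167 − 7q = 125. Each firm produces q = 6, total output Q = 36, price P = 131.
Each firm's profit = (131 − 125)·6 = 36.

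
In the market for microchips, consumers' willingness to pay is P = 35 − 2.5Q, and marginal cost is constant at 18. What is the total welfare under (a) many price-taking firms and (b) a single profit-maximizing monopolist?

Under competition P = MC = 18, so Q = (35 − 18)/2.5 = 6.8.
CS = ½·(35 − 18)·6.8 = 57.8; PS = (18 − 18)·6.8 = 0; TS = 57.8.
The monopolist equates marginal revenue to marginal cost: 35 − 5Q = 18, so Q = 3.4. From demand, P = 26.5.
CS = ½·(35 − 26.5)·3.4 = 14.45; PS = (26.5 − 18)·3.4 = 28.9; TS = 43.35.

Competition: TS = 57.8; Monopoly: TS = 43.35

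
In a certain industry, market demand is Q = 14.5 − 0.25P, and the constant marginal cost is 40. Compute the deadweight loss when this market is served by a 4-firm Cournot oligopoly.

DWL = 1.62

Inverting demand: P = 58 − 4Q.
Perfect competition: P = MC = 40, so 58 − 4Q = 40 and Q = 4.5.
In a 4-firm Cournot equilibrium, symmetry and the first-order condition give q = (58 − 40)/(20) = 0.9. So Q = 3.6 and P = 43.6.
DWL is the triangle between Q = 3.6 and Q = 4.5: ½·(4.5 − 3.6)·(43.6 − 40) = 1.62.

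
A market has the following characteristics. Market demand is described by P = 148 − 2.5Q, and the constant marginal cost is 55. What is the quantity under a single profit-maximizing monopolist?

A monopolist chooses Q where MR = MC. MR = 148 − 5Q; setting this equal to 55 gives Q = 18.6 and P = 101.5.

Q = 18.6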